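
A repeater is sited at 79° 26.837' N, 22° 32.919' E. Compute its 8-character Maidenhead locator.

KQ19gk57

Offset from 180°W / 90°S: lon 202.54865°, lat 169.44728°.
Field: lon ⌊202.54865/20⌋ = 10 → K; lat ⌊169.44728/10⌋ = 16 → Q.
Square: lon ⌊2.54865/2⌋ = 1; lat ⌊9.44728/1⌋ = 9.
Subsquare: lon ⌊0.54865/0.0833333⌋ = 6 → g; lat ⌊0.44728/0.0416667⌋ = 10 → k.
Extended square: lon ⌊0.04865/0.00833333⌋ = 5; lat ⌊0.03062/0.00416667⌋ = 7.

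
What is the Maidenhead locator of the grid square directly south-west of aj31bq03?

Longitude extended square 0; −1 → -1, wraps to 9, carry into subsquare.
Longitude subsquare b = 1; −1 → 0 = a.
Latitude extended square 3; −1 → 2.

AJ31aq92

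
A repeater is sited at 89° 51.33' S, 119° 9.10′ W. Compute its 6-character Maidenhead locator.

Add 180° to longitude and 90° to latitude: 60.8483, 0.1445.
Field: 60.8483/20 → 3 → D, 0.1445/10 → 0 → A; chars DA.
Square: 0.8483/2 → 0, 0.1445/1 → 0; chars 00.
Subsquare: 0.8483/0.0833333 → 10 → k, 0.1445/0.0416667 → 3 → d; chars kd.

DA00kd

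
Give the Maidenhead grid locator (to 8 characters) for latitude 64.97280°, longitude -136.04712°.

Add 180° to longitude and 90° to latitude: 43.95288, 154.97280.
Field: 43.95288/20 → 2 → C, 154.97280/10 → 15 → P; chars CP.
Square: 3.95288/2 → 1, 4.97280/1 → 4; chars 14.
Subsquare: 1.95288/0.0833333 → 23 → x, 0.97280/0.0416667 → 23 → x; chars xx.
Extended square: 0.03621/0.00833333 → 4, 0.01447/0.00416667 → 3; chars 43.

CP14xx43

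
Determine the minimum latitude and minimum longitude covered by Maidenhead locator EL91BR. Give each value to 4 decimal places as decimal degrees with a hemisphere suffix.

Field E=4, L=11: +4·20° lon, +11·10° lat → SW at lon -100°, lat 20°.
Square 9, 1: +9·2° lon, +1·1° lat → SW at lon -82°, lat 21°.
Subsquare b=1, r=17: +1·0.0833333° lon, +17·0.0416667° lat → SW at lon -81.9167°, lat 21.7083°.
latitude 21.7083° N, longitude 81.9167° W.

21.7083° N, 81.9167° W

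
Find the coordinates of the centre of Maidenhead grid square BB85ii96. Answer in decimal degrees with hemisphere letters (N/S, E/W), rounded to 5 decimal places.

74.63958° S, 143.25417° W

Field B=1, B=1: +1·20° lon, +1·10° lat → SW at lon -160°, lat -80°.
Square 8, 5: +8·2° lon, +5·1° lat → SW at lon -144°, lat -75°.
Subsquare i=8, i=8: +8·0.0833333° lon, +8·0.0416667° lat → SW at lon -143.333°, lat -74.6667°.
Extended square 9, 6: +9·0.00833333° lon, +6·0.00416667° lat → SW at lon -143.258°, lat -74.6417°.
Cell spans 0.00833333° lon × 0.00416667° lat. Centre is SW corner plus half of each.
latitude 74.63958° S, longitude 143.25417° W.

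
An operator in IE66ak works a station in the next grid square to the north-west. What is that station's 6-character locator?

IE56xl

Longitude subsquare a = 0; −1 → -1, wraps to 23 = x, carry into square.
Longitude square 6; −1 → 5.
Latitude subsquare k = 10; +1 → 11 = l.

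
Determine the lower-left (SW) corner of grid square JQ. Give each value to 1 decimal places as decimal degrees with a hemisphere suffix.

70.0° N, 0.0° E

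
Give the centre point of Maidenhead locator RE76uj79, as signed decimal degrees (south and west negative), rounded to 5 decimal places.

-43.58542, 175.72917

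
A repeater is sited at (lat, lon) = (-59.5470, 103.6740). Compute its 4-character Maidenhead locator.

Add 180° to longitude and 90° to latitude: 283.67, 30.45.
Field: 283.67/20 → 14 → O, 30.45/10 → 3 → D; chars OD.
Square: 3.67/2 → 1, 0.45/1 → 0; chars 10.

OD10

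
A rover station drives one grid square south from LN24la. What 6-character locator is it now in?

Latitude subsquare a = 0; −1 → -1, wraps to 23 = x, carry into square.
Latitude square 4; −1 → 3.
The longitude characters are unchanged.

LN23lx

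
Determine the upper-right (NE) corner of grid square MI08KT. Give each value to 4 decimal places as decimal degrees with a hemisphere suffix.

1.1667° S, 60.9167° E

Field M=12, I=8: +12·20° lon, +8·10° lat → SW at lon 60°, lat -10°.
Square 0, 8: +0·2° lon, +8·1° lat → SW at lon 60°, lat -2°.
Subsquare k=10, t=19: +10·0.0833333° lon, +19·0.0416667° lat → SW at lon 60.8333°, lat -1.20833°.
Cell spans 0.0833333° lon × 0.0416667° lat. NE corner is SW corner plus one full cell.
latitude 1.1667° S, longitude 60.9167° E.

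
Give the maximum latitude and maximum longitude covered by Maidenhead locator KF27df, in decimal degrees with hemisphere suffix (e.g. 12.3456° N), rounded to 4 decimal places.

32.7500° S, 24.3333° E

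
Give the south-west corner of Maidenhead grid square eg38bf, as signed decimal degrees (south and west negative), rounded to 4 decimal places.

Field E=4, G=6: +4·20° lon, +6·10° lat → SW at lon -100°, lat -30°.
Square 3, 8: +3·2° lon, +8·1° lat → SW at lon -94°, lat -22°.
Subsquare b=1, f=5: +1·0.0833333° lon, +5·0.0416667° lat → SW at lon -93.9167°, lat -21.7917°.
latitude -21.7917, longitude -93.9167.

-21.7917, -93.9167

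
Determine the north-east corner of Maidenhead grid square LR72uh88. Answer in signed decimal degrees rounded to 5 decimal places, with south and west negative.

Field L=11, R=17: +11·20° lon, +17·10° lat → SW at lon 40°, lat 80°.
Square 7, 2: +7·2° lon, +2·1° lat → SW at lon 54°, lat 82°.
Subsquare u=20, h=7: +20·0.0833333° lon, +7·0.0416667° lat → SW at lon 55.6667°, lat 82.2917°.
Extended square 8, 8: +8·0.00833333° lon, +8·0.00416667° lat → SW at lon 55.7333°, lat 82.325°.
Cell spans 0.00833333° lon × 0.00416667° lat. NE corner is SW corner plus one full cell.
latitude 82.32917, longitude 55.74167.

82.32917, 55.74167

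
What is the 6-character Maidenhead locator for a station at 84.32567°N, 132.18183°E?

Shift to the Maidenhead origin (180°W, 90°S): lon 312.1818, lat 174.3257.
Field: lon ⌊312.1818/20⌋ = 15 → P; lat ⌊174.3257/10⌋ = 17 → R.
Square: lon ⌊12.1818/2⌋ = 6; lat ⌊4.3257/1⌋ = 4.
Subsquare: lon ⌊0.1818/0.0833333⌋ = 2 → c; lat ⌊0.3257/0.0416667⌋ = 7 → h.

PR64ch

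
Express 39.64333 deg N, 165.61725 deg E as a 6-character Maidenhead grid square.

RM29tp

Offset from 180°W / 90°S: lon 345.6173°, lat 129.6433°.
Field: 345.6173/20 → 17 → R, 129.6433/10 → 12 → M; chars RM.
Square: 5.6173/2 → 2, 9.6433/1 → 9; chars 29.
Subsquare: 1.6173/0.0833333 → 19 → t, 0.6433/0.0416667 → 15 → p; chars tp.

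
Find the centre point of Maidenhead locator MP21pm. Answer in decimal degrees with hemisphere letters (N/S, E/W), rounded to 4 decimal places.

Field M=12, P=15: +12·20° lon, +15·10° lat → SW at lon 60°, lat 60°.
Square 2, 1: +2·2° lon, +1·1° lat → SW at lon 64°, lat 61°.
Subsquare p=15, m=12: +15·0.0833333° lon, +12·0.0416667° lat → SW at lon 65.25°, lat 61.5°.
Cell spans 0.0833333° lon × 0.0416667° lat. Centre is SW corner plus half of each.
latitude 61.5208° N, longitude 65.2917° E.

61.5208° N, 65.2917° E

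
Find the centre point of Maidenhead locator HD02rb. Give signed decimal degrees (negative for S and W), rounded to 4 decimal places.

Field H=7, D=3: +7·20° lon, +3·10° lat → SW at lon -40°, lat -60°.
Square 0, 2: +0·2° lon, +2·1° lat → SW at lon -40°, lat -58°.
Subsquare r=17, b=1: +17·0.0833333° lon, +1·0.0416667° lat → SW at lon -38.5833°, lat -57.9583°.
Cell spans 0.0833333° lon × 0.0416667° lat. Centre is SW corner plus half of each.
latitude -57.9375, longitude -38.5417.

-57.9375, -38.5417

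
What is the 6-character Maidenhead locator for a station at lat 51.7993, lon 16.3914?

Offset from 180°W / 90°S: lon 196.3914°, lat 141.7993°.
Field: lon ⌊196.3914/20⌋ = 9 → J; lat ⌊141.7993/10⌋ = 14 → O.
Square: lon ⌊16.3914/2⌋ = 8; lat ⌊1.7993/1⌋ = 1.
Subsquare: lon ⌊0.3914/0.0833333⌋ = 4 → e; lat ⌊0.7993/0.0416667⌋ = 19 → t.

JO81et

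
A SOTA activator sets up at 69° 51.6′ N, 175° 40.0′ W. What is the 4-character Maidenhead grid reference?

AP29

Add 180° to longitude and 90° to latitude: 4.33, 159.86.
Field: 4.33/20 → 0 → A, 159.86/10 → 15 → P; chars AP.
Square: 4.33/2 → 2, 9.86/1 → 9; chars 29.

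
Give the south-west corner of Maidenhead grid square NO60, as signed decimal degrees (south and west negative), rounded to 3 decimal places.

50.000, 92.000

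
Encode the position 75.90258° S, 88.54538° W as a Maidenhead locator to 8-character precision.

Offset from 180°W / 90°S: lon 91.45462°, lat 14.09742°.
Field: lon ⌊91.45462/20⌋ = 4 → E; lat ⌊14.09742/10⌋ = 1 → B.
Square: lon ⌊11.45462/2⌋ = 5; lat ⌊4.09742/1⌋ = 4.
Subsquare: lon ⌊1.45462/0.0833333⌋ = 17 → r; lat ⌊0.09742/0.0416667⌋ = 2 → c.
Extended square: lon ⌊0.03795/0.00833333⌋ = 4; lat ⌊0.01409/0.00416667⌋ = 3.

EB54rc43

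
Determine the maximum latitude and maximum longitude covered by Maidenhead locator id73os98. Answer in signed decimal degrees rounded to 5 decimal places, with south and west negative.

Field I=8, D=3: +8·20° lon, +3·10° lat → SW at lon -20°, lat -60°.
Square 7, 3: +7·2° lon, +3·1° lat → SW at lon -6°, lat -57°.
Subsquare o=14, s=18: +14·0.0833333° lon, +18·0.0416667° lat → SW at lon -4.83333°, lat -56.25°.
Extended square 9, 8: +9·0.00833333° lon, +8·0.00416667° lat → SW at lon -4.75833°, lat -56.2167°.
Cell spans 0.00833333° lon × 0.00416667° lat. NE corner is SW corner plus one full cell.
latitude -56.21250, longitude -4.75000.

-56.21250, -4.75000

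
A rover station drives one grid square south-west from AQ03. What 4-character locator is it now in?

RQ92

Longitude square 0; −1 → -1, wraps to 9, carry into field.
Longitude field A = 0; −1 → -1, wraps to 17 = R, wrapping around the antimeridian.
Latitude square 3; −1 → 2.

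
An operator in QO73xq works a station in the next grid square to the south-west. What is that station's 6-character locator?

Longitude subsquare x = 23; −1 → 22 = w.
Latitude subsquare q = 16; −1 → 15 = p.

QO73wp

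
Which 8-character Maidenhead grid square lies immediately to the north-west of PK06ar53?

Longitude extended square 5; −1 → 4.
Latitude extended square 3; +1 → 4.

PK06ar44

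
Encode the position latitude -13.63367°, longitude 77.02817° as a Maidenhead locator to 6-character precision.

MH86mi

Shift to the Maidenhead origin (180°W, 90°S): lon 257.0282, lat 76.3663.
Field: lon ⌊257.0282/20⌋ = 12 → M; lat ⌊76.3663/10⌋ = 7 → H.
Square: lon ⌊17.0282/2⌋ = 8; lat ⌊6.3663/1⌋ = 6.
Subsquare: lon ⌊1.0282/0.0833333⌋ = 12 → m; lat ⌊0.3663/0.0416667⌋ = 8 → i.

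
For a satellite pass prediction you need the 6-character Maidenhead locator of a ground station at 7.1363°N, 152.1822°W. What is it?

BJ37vd

Offset from 180°W / 90°S: lon 27.8178°, lat 97.1363°.
Field: lon ⌊27.8178/20⌋ = 1 → B; lat ⌊97.1363/10⌋ = 9 → J.
Square: lon ⌊7.8178/2⌋ = 3; lat ⌊7.1363/1⌋ = 7.
Subsquare: lon ⌊1.8178/0.0833333⌋ = 21 → v; lat ⌊0.1363/0.0416667⌋ = 3 → d.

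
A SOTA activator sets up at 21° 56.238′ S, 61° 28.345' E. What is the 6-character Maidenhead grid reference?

MG08rb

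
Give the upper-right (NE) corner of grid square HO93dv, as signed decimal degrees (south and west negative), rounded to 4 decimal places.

Field H=7, O=14: +7·20° lon, +14·10° lat → SW at lon -40°, lat 50°.
Square 9, 3: +9·2° lon, +3·1° lat → SW at lon -22°, lat 53°.
Subsquare d=3, v=21: +3·0.0833333° lon, +21·0.0416667° lat → SW at lon -21.75°, lat 53.875°.
Cell spans 0.0833333° lon × 0.0416667° lat. NE corner is SW corner plus one full cell.
latitude 53.9167, longitude -21.6667.

53.9167, -21.6667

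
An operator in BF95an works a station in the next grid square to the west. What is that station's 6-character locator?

BF85xn

Longitude subsquare a = 0; −1 → -1, wraps to 23 = x, carry into square.
Longitude square 9; −1 → 8.
The latitude characters are unchanged.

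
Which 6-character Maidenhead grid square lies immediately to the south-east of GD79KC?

Longitude subsquare k = 10; +1 → 11 = l.
Latitude subsquare c = 2; −1 → 1 = b.

GD79lb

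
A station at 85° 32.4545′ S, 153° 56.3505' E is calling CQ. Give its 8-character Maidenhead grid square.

Offset from 180°W / 90°S: lon 333.93917°, lat 4.45909°.
Field: 333.93917/20 → 16 → Q, 4.45909/10 → 0 → A; chars QA.
Square: 13.93917/2 → 6, 4.45909/1 → 4; chars 64.
Subsquare: 1.93917/0.0833333 → 23 → x, 0.45909/0.0416667 → 11 → l; chars xl.
Extended square: 0.02251/0.00833333 → 2, 0.00076/0.00416667 → 0; chars 20.

QA64xl20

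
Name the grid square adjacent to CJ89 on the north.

CK80

Latitude square 9; +1 → 10, wraps to 0, carry into field.
Latitude field J = 9; +1 → 10 = K.
The longitude characters are unchanged.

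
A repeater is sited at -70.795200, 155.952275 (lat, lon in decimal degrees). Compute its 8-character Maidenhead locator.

QB79xe49

Shift to the Maidenhead origin (180°W, 90°S): lon 335.95227, lat 19.20480.
Field: lon ⌊335.95227/20⌋ = 16 → Q; lat ⌊19.20480/10⌋ = 1 → B.
Square: lon ⌊15.95227/2⌋ = 7; lat ⌊9.20480/1⌋ = 9.
Subsquare: lon ⌊1.95227/0.0833333⌋ = 23 → x; lat ⌊0.20480/0.0416667⌋ = 4 → e.
Extended square: lon ⌊0.03561/0.00833333⌋ = 4; lat ⌊0.03813/0.00416667⌋ = 9.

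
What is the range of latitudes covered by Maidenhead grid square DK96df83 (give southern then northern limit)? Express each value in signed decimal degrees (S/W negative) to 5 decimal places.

16.22083, 16.22500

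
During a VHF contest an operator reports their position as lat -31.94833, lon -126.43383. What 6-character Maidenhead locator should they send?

Add 180° to longitude and 90° to latitude: 53.5662, 58.0517.
Field: lon ⌊53.5662/20⌋ = 2 → C; lat ⌊58.0517/10⌋ = 5 → F.
Square: lon ⌊13.5662/2⌋ = 6; lat ⌊8.0517/1⌋ = 8.
Subsquare: lon ⌊1.5662/0.0833333⌋ = 18 → s; lat ⌊0.0517/0.0416667⌋ = 1 → b.

CF68sb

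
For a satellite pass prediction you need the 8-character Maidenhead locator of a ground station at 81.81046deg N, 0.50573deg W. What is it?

IR91rt94

Add 180° to longitude and 90° to latitude: 179.49427, 171.81046.
Field (20°×10°, letters A–R): lon ⌊179.49427/20⌋ = 8 → I; lat ⌊171.81046/10⌋ = 17 → R.
Square (2°×1°, digits 0–9): lon ⌊19.49427/2⌋ = 9; lat ⌊1.81046/1⌋ = 1.
Subsquare (5′×2.5′, letters a–x): lon ⌊1.49427/0.0833333⌋ = 17 → r; lat ⌊0.81046/0.0416667⌋ = 19 → t.
Extended square (30″×15″, digits 0–9): lon ⌊0.07760/0.00833333⌋ = 9; lat ⌊0.01879/0.00416667⌋ = 4.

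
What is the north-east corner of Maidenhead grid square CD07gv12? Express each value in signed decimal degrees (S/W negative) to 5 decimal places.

-52.11250, -139.48333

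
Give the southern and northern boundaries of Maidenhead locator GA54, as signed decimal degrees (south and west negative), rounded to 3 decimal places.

-86.000, -85.000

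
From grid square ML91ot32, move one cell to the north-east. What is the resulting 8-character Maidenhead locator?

ML91ot43

Longitude extended square 3; +1 → 4.
Latitude extended square 2; +1 → 3.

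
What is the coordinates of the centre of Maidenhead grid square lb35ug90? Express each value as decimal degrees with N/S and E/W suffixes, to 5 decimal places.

74.74792° S, 47.74583° E

Field L=11, B=1: +11·20° lon, +1·10° lat → SW at lon 40°, lat -80°.
Square 3, 5: +3·2° lon, +5·1° lat → SW at lon 46°, lat -75°.
Subsquare u=20, g=6: +20·0.0833333° lon, +6·0.0416667° lat → SW at lon 47.6667°, lat -74.75°.
Extended square 9, 0: +9·0.00833333° lon, +0·0.00416667° lat → SW at lon 47.7417°, lat -74.75°.
Cell spans 0.00833333° lon × 0.00416667° lat. Centre is SW corner plus half of each.
latitude 74.74792° S, longitude 47.74583° E.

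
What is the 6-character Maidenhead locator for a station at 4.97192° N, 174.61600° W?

AJ24qx

Offset from 180°W / 90°S: lon 5.3840°, lat 94.9719°.
Field (20°×10°, letters A–R): 5.3840/20 → 0 → A, 94.9719/10 → 9 → J; chars AJ.
Square (2°×1°, digits 0–9): 5.3840/2 → 2, 4.9719/1 → 4; chars 24.
Subsquare (5′×2.5′, letters a–x): 1.3840/0.0833333 → 16 → q, 0.9719/0.0416667 → 23 → x; chars qx.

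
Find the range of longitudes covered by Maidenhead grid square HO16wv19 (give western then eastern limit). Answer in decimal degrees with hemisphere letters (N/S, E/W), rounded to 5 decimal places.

Field H=7, O=14: +7·20° lon, +14·10° lat → SW at lon -40°, lat 50°.
Square 1, 6: +1·2° lon, +6·1° lat → SW at lon -38°, lat 56°.
Subsquare w=22, v=21: +22·0.0833333° lon, +21·0.0416667° lat → SW at lon -36.1667°, lat 56.875°.
Extended square 1, 9: +1·0.00833333° lon, +9·0.00416667° lat → SW at lon -36.1583°, lat 56.9125°.
Cell spans 0.00833333° lon × 0.00416667° lat.
west 36.15833° W, east 36.15000° W.

36.15833° W, 36.15000° W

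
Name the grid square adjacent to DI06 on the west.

CI96

Longitude square 0; −1 → -1, wraps to 9, carry into field.
Longitude field D = 3; −1 → 2 = C.
The latitude characters are unchanged.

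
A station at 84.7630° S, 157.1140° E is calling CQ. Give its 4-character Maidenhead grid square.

QA85

Shift to the Maidenhead origin (180°W, 90°S): lon 337.11, lat 5.24.
Field (20°×10°, letters A–R): 337.11/20 → 16 → Q, 5.24/10 → 0 → A; chars QA.
Square (2°×1°, digits 0–9): 17.11/2 → 8, 5.24/1 → 5; chars 85.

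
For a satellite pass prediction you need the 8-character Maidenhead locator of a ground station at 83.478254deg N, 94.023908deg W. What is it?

ER23xl74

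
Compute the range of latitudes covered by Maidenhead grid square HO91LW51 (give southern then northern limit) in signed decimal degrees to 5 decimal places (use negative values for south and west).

Field H=7, O=14: +7·20° lon, +14·10° lat → SW at lon -40°, lat 50°.
Square 9, 1: +9·2° lon, +1·1° lat → SW at lon -22°, lat 51°.
Subsquare l=11, w=22: +11·0.0833333° lon, +22·0.0416667° lat → SW at lon -21.0833°, lat 51.9167°.
Extended square 5, 1: +5·0.00833333° lon, +1·0.00416667° lat → SW at lon -21.0417°, lat 51.9208°.
Cell spans 0.00833333° lon × 0.00416667° lat.
south 51.92083, north 51.92500.

51.92083, 51.92500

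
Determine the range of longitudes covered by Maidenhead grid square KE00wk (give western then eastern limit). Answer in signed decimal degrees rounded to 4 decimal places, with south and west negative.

21.8333, 21.9167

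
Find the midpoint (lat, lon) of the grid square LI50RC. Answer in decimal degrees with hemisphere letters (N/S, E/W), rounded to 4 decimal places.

Field L=11, I=8: +11·20° lon, +8·10° lat → SW at lon 40°, lat -10°.
Square 5, 0: +5·2° lon, +0·1° lat → SW at lon 50°, lat -10°.
Subsquare r=17, c=2: +17·0.0833333° lon, +2·0.0416667° lat → SW at lon 51.4167°, lat -9.91667°.
Cell spans 0.0833333° lon × 0.0416667° lat. Centre is SW corner plus half of each.
latitude 9.8958° S, longitude 51.4583° E.

9.8958° S, 51.4583° E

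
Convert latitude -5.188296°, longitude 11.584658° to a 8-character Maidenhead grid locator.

JI54tt04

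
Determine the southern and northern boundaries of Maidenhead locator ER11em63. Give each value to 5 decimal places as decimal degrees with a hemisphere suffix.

Field E=4, R=17: +4·20° lon, +17·10° lat → SW at lon -100°, lat 80°.
Square 1, 1: +1·2° lon, +1·1° lat → SW at lon -98°, lat 81°.
Subsquare e=4, m=12: +4·0.0833333° lon, +12·0.0416667° lat → SW at lon -97.6667°, lat 81.5°.
Extended square 6, 3: +6·0.00833333° lon, +3·0.00416667° lat → SW at lon -97.6167°, lat 81.5125°.
Cell spans 0.00833333° lon × 0.00416667° lat.
south 81.51250° N, north 81.51667° N.

81.51250° N, 81.51667° N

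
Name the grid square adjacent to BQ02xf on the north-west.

BQ02wg

Longitude subsquare x = 23; −1 → 22 = w.
Latitude subsquare f = 5; +1 → 6 = g.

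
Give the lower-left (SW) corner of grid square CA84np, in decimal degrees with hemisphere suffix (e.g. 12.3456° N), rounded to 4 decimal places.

85.3750° S, 122.9167° W

Field C=2, A=0: +2·20° lon, +0·10° lat → SW at lon -140°, lat -90°.
Square 8, 4: +8·2° lon, +4·1° lat → SW at lon -124°, lat -86°.
Subsquare n=13, p=15: +13·0.0833333° lon, +15·0.0416667° lat → SW at lon -122.917°, lat -85.375°.
latitude 85.3750° S, longitude 122.9167° W.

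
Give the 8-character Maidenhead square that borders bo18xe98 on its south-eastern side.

BO28ae07

Longitude extended square 9; +1 → 10, wraps to 0, carry into subsquare.
Longitude subsquare x = 23; +1 → 24, wraps to 0 = a, carry into square.
Longitude square 1; +1 → 2.
Latitude extended square 8; −1 → 7.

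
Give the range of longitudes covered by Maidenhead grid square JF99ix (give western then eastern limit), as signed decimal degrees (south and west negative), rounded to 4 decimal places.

18.6667, 18.7500

Field J=9, F=5: +9·20° lon, +5·10° lat → SW at lon 0°, lat -40°.
Square 9, 9: +9·2° lon, +9·1° lat → SW at lon 18°, lat -31°.
Subsquare i=8, x=23: +8·0.0833333° lon, +23·0.0416667° lat → SW at lon 18.6667°, lat -30.0417°.
Cell spans 0.0833333° lon × 0.0416667° lat.
west 18.6667, east 18.7500.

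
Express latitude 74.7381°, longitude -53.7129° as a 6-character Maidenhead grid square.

Add 180° to longitude and 90° to latitude: 126.2871, 164.7381.
Field: 126.2871/20 → 6 → G, 164.7381/10 → 16 → Q; chars GQ.
Square: 6.2871/2 → 3, 4.7381/1 → 4; chars 34.
Subsquare: 0.2871/0.0833333 → 3 → d, 0.7381/0.0416667 → 17 → r; chars dr.

GQ34dr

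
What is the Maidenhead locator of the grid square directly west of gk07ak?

FK97xk

Longitude subsquare a = 0; −1 → -1, wraps to 23 = x, carry into square.
Longitude square 0; −1 → -1, wraps to 9, carry into field.
Longitude field G = 6; −1 → 5 = F.
The latitude characters are unchanged.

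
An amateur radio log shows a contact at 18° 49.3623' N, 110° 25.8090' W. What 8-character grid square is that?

DK48st87

Add 180° to longitude and 90° to latitude: 69.56985, 108.82270.
Field (20°×10°, letters A–R): lon ⌊69.56985/20⌋ = 3 → D; lat ⌊108.82270/10⌋ = 10 → K.
Square (2°×1°, digits 0–9): lon ⌊9.56985/2⌋ = 4; lat ⌊8.82270/1⌋ = 8.
Subsquare (5′×2.5′, letters a–x): lon ⌊1.56985/0.0833333⌋ = 18 → s; lat ⌊0.82270/0.0416667⌋ = 19 → t.
Extended square (30″×15″, digits 0–9): lon ⌊0.06985/0.00833333⌋ = 8; lat ⌊0.03104/0.00416667⌋ = 7.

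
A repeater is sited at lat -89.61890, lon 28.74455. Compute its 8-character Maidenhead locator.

Add 180° to longitude and 90° to latitude: 208.74455, 0.38110.
Field: 208.74455/20 → 10 → K, 0.38110/10 → 0 → A; chars KA.
Square: 8.74455/2 → 4, 0.38110/1 → 0; chars 40.
Subsquare: 0.74455/0.0833333 → 8 → i, 0.38110/0.0416667 → 9 → j; chars ij.
Extended square: 0.07788/0.00833333 → 9, 0.00610/0.00416667 → 1; chars 91.

KA40ij91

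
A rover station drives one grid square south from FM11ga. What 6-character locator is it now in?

Latitude subsquare a = 0; −1 → -1, wraps to 23 = x, carry into square.
Latitude square 1; −1 → 0.
The longitude characters are unchanged.

FM10gx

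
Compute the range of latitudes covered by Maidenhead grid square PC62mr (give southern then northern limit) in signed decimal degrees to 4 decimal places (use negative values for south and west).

Field P=15, C=2: +15·20° lon, +2·10° lat → SW at lon 120°, lat -70°.
Square 6, 2: +6·2° lon, +2·1° lat → SW at lon 132°, lat -68°.
Subsquare m=12, r=17: +12·0.0833333° lon, +17·0.0416667° lat → SW at lon 133°, lat -67.2917°.
Cell spans 0.0833333° lon × 0.0416667° lat.
south -67.2917, north -67.2500.

-67.2917, -67.2500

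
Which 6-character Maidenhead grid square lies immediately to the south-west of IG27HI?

Longitude subsquare h = 7; −1 → 6 = g.
Latitude subsquare i = 8; −1 → 7 = h.

IG27gh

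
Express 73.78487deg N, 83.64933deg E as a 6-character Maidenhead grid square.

NQ13ts

Shift to the Maidenhead origin (180°W, 90°S): lon 263.6493, lat 163.7849.
Field: 263.6493/20 → 13 → N, 163.7849/10 → 16 → Q; chars NQ.
Square: 3.6493/2 → 1, 3.7849/1 → 3; chars 13.
Subsquare: 1.6493/0.0833333 → 19 → t, 0.7849/0.0416667 → 18 → s; chars ts.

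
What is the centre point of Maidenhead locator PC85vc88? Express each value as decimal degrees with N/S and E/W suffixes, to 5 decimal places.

64.88125° S, 137.82083° E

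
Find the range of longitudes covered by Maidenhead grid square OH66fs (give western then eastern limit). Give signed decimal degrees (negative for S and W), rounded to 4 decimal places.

112.4167, 112.5000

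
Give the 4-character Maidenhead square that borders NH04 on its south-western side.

MH93

Longitude square 0; −1 → -1, wraps to 9, carry into field.
Longitude field N = 13; −1 → 12 = M.
Latitude square 4; −1 → 3.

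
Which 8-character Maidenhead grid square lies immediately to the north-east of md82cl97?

Longitude extended square 9; +1 → 10, wraps to 0, carry into subsquare.
Longitude subsquare c = 2; +1 → 3 = d.
Latitude extended square 7; +1 → 8.

MD82dl08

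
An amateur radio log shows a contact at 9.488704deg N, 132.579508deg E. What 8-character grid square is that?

Offset from 180°W / 90°S: lon 312.57951°, lat 99.48870°.
Field: lon ⌊312.57951/20⌋ = 15 → P; lat ⌊99.48870/10⌋ = 9 → J.
Square: lon ⌊12.57951/2⌋ = 6; lat ⌊9.48870/1⌋ = 9.
Subsquare: lon ⌊0.57951/0.0833333⌋ = 6 → g; lat ⌊0.48870/0.0416667⌋ = 11 → l.
Extended square: lon ⌊0.07951/0.00833333⌋ = 9; lat ⌊0.03037/0.00416667⌋ = 7.

PJ69gl97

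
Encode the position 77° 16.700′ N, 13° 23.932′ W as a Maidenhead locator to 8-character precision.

Offset from 180°W / 90°S: lon 166.60113°, lat 167.27833°.
Field: lon ⌊166.60113/20⌋ = 8 → I; lat ⌊167.27833/10⌋ = 16 → Q.
Square: lon ⌊6.60113/2⌋ = 3; lat ⌊7.27833/1⌋ = 7.
Subsquare: lon ⌊0.60113/0.0833333⌋ = 7 → h; lat ⌊0.27833/0.0416667⌋ = 6 → g.
Extended square: lon ⌊0.01780/0.00833333⌋ = 2; lat ⌊0.02833/0.00416667⌋ = 6.

IQ37hg26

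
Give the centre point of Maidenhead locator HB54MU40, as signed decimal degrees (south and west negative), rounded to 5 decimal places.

-75.16458, -28.96250

Field H=7, B=1: +7·20° lon, +1·10° lat → SW at lon -40°, lat -80°.
Square 5, 4: +5·2° lon, +4·1° lat → SW at lon -30°, lat -76°.
Subsquare m=12, u=20: +12·0.0833333° lon, +20·0.0416667° lat → SW at lon -29°, lat -75.1667°.
Extended square 4, 0: +4·0.00833333° lon, +0·0.00416667° lat → SW at lon -28.9667°, lat -75.1667°.
Cell spans 0.00833333° lon × 0.00416667° lat. Centre is SW corner plus half of each.
latitude -75.16458, longitude -28.96250.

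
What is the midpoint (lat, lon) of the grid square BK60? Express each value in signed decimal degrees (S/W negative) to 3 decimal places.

10.500, -147.000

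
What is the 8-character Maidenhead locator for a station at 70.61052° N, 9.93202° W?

IQ50ao86

Add 180° to longitude and 90° to latitude: 170.06798, 160.61052.
Field: lon ⌊170.06798/20⌋ = 8 → I; lat ⌊160.61052/10⌋ = 16 → Q.
Square: lon ⌊10.06798/2⌋ = 5; lat ⌊0.61052/1⌋ = 0.
Subsquare: lon ⌊0.06798/0.0833333⌋ = 0 → a; lat ⌊0.61052/0.0416667⌋ = 14 → o.
Extended square: lon ⌊0.06798/0.00833333⌋ = 8; lat ⌊0.02719/0.00416667⌋ = 6.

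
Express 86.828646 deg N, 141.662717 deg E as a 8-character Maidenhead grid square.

Add 180° to longitude and 90° to latitude: 321.66272, 176.82865.
Field (20°×10°, letters A–R): 321.66272/20 → 16 → Q, 176.82865/10 → 17 → R; chars QR.
Square (2°×1°, digits 0–9): 1.66272/2 → 0, 6.82865/1 → 6; chars 06.
Subsquare (5′×2.5′, letters a–x): 1.66272/0.0833333 → 19 → t, 0.82865/0.0416667 → 19 → t; chars tt.
Extended square (30″×15″, digits 0–9): 0.07938/0.00833333 → 9, 0.03698/0.00416667 → 8; chars 98.

QR06tt98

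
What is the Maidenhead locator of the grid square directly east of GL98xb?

HL08ab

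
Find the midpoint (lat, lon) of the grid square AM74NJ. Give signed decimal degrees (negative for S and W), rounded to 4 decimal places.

Field A=0, M=12: +0·20° lon, +12·10° lat → SW at lon -180°, lat 30°.
Square 7, 4: +7·2° lon, +4·1° lat → SW at lon -166°, lat 34°.
Subsquare n=13, j=9: +13·0.0833333° lon, +9·0.0416667° lat → SW at lon -164.917°, lat 34.375°.
Cell spans 0.0833333° lon × 0.0416667° lat. Centre is SW corner plus half of each.
latitude 34.3958, longitude -164.8750.

34.3958, -164.8750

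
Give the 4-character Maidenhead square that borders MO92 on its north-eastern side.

Longitude square 9; +1 → 10, wraps to 0, carry into field.
Longitude field M = 12; +1 → 13 = N.
Latitude square 2; +1 → 3.

NO03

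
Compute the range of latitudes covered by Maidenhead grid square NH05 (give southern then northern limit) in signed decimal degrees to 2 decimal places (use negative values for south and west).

Field N=13, H=7: +13·20° lon, +7·10° lat → SW at lon 80°, lat -20°.
Square 0, 5: +0·2° lon, +5·1° lat → SW at lon 80°, lat -15°.
Cell spans 2° lon × 1° lat.
south -15.00, north -14.00.

-15.00, -14.00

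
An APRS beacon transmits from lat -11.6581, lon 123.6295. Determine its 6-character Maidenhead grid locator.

Shift to the Maidenhead origin (180°W, 90°S): lon 303.6295, lat 78.3419.
Field: lon ⌊303.6295/20⌋ = 15 → P; lat ⌊78.3419/10⌋ = 7 → H.
Square: lon ⌊3.6295/2⌋ = 1; lat ⌊8.3419/1⌋ = 8.
Subsquare: lon ⌊1.6295/0.0833333⌋ = 19 → t; lat ⌊0.3419/0.0416667⌋ = 8 → i.

PH18ti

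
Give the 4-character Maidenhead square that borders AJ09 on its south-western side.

Longitude square 0; −1 → -1, wraps to 9, carry into field.
Longitude field A = 0; −1 → -1, wraps to 17 = R, wrapping around the antimeridian.
Latitude square 9; −1 → 8.

RJ98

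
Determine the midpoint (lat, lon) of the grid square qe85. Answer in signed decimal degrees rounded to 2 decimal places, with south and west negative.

Field Q=16, E=4: +16·20° lon, +4·10° lat → SW at lon 140°, lat -50°.
Square 8, 5: +8·2° lon, +5·1° lat → SW at lon 156°, lat -45°.
Cell spans 2° lon × 1° lat. Centre is SW corner plus half of each.
latitude -44.50, longitude 157.00.

-44.50, 157.00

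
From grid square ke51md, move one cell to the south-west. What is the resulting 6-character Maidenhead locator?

Longitude subsquare m = 12; −1 → 11 = l.
Latitude subsquare d = 3; −1 → 2 = c.

KE51lc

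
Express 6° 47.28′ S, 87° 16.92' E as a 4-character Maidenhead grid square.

NI33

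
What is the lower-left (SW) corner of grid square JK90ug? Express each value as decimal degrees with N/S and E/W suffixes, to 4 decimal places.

Field J=9, K=10: +9·20° lon, +10·10° lat → SW at lon 0°, lat 10°.
Square 9, 0: +9·2° lon, +0·1° lat → SW at lon 18°, lat 10°.
Subsquare u=20, g=6: +20·0.0833333° lon, +6·0.0416667° lat → SW at lon 19.6667°, lat 10.25°.
latitude 10.2500° N, longitude 19.6667° E.

10.2500° N, 19.6667° E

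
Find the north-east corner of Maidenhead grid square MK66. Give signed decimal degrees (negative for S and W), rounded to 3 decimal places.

17.000, 74.000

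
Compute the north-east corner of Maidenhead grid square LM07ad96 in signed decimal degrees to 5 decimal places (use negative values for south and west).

Field L=11, M=12: +11·20° lon, +12·10° lat → SW at lon 40°, lat 30°.
Square 0, 7: +0·2° lon, +7·1° lat → SW at lon 40°, lat 37°.
Subsquare a=0, d=3: +0·0.0833333° lon, +3·0.0416667° lat → SW at lon 40°, lat 37.125°.
Extended square 9, 6: +9·0.00833333° lon, +6·0.00416667° lat → SW at lon 40.075°, lat 37.15°.
Cell spans 0.00833333° lon × 0.00416667° lat. NE corner is SW corner plus one full cell.
latitude 37.15417, longitude 40.08333.

37.15417, 40.08333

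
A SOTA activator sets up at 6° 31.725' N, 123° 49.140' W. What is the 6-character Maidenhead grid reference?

Add 180° to longitude and 90° to latitude: 56.1810, 96.5288.
Field (20°×10°, letters A–R): lon ⌊56.1810/20⌋ = 2 → C; lat ⌊96.5288/10⌋ = 9 → J.
Square (2°×1°, digits 0–9): lon ⌊16.1810/2⌋ = 8; lat ⌊6.5288/1⌋ = 6.
Subsquare (5′×2.5′, letters a–x): lon ⌊0.1810/0.0833333⌋ = 2 → c; lat ⌊0.5288/0.0416667⌋ = 12 → m.

CJ86cm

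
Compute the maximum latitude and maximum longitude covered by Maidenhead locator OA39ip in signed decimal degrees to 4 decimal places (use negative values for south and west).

Field O=14, A=0: +14·20° lon, +0·10° lat → SW at lon 100°, lat -90°.
Square 3, 9: +3·2° lon, +9·1° lat → SW at lon 106°, lat -81°.
Subsquare i=8, p=15: +8·0.0833333° lon, +15·0.0416667° lat → SW at lon 106.667°, lat -80.375°.
Cell spans 0.0833333° lon × 0.0416667° lat. NE corner is SW corner plus one full cell.
latitude -80.3333, longitude 106.7500.

-80.3333, 106.7500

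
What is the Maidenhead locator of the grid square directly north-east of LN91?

MN02

Longitude square 9; +1 → 10, wraps to 0, carry into field.
Longitude field L = 11; +1 → 12 = M.
Latitude square 1; +1 → 2.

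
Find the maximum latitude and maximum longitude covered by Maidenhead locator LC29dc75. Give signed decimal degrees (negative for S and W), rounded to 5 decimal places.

-60.89167, 44.31667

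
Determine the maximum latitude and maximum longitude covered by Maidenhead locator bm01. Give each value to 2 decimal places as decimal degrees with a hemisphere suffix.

Field B=1, M=12: +1·20° lon, +12·10° lat → SW at lon -160°, lat 30°.
Square 0, 1: +0·2° lon, +1·1° lat → SW at lon -160°, lat 31°.
Cell spans 2° lon × 1° lat. NE corner is SW corner plus one full cell.
latitude 32.00° N, longitude 158.00° W.

32.00° N, 158.00° W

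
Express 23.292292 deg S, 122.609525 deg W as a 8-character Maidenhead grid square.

CG86qq69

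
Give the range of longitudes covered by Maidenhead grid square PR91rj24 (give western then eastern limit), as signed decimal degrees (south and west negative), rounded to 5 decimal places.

139.43333, 139.44167

Field P=15, R=17: +15·20° lon, +17·10° lat → SW at lon 120°, lat 80°.
Square 9, 1: +9·2° lon, +1·1° lat → SW at lon 138°, lat 81°.
Subsquare r=17, j=9: +17·0.0833333° lon, +9·0.0416667° lat → SW at lon 139.417°, lat 81.375°.
Extended square 2, 4: +2·0.00833333° lon, +4·0.00416667° lat → SW at lon 139.433°, lat 81.3917°.
Cell spans 0.00833333° lon × 0.00416667° lat.
west 139.43333, east 139.44167.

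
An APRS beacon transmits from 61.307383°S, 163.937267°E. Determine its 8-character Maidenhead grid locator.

RC18xq26

Shift to the Maidenhead origin (180°W, 90°S): lon 343.93727, lat 28.69262.
Field: lon ⌊343.93727/20⌋ = 17 → R; lat ⌊28.69262/10⌋ = 2 → C.
Square: lon ⌊3.93727/2⌋ = 1; lat ⌊8.69262/1⌋ = 8.
Subsquare: lon ⌊1.93727/0.0833333⌋ = 23 → x; lat ⌊0.69262/0.0416667⌋ = 16 → q.
Extended square: lon ⌊0.02060/0.00833333⌋ = 2; lat ⌊0.02595/0.00416667⌋ = 6.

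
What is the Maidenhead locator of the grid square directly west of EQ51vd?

Longitude subsquare v = 21; −1 → 20 = u.
The latitude characters are unchanged.

EQ51ud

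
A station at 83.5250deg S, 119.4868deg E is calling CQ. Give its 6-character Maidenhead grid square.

Offset from 180°W / 90°S: lon 299.4868°, lat 6.4750°.
Field (20°×10°, letters A–R): lon ⌊299.4868/20⌋ = 14 → O; lat ⌊6.4750/10⌋ = 0 → A.
Square (2°×1°, digits 0–9): lon ⌊19.4868/2⌋ = 9; lat ⌊6.4750/1⌋ = 6.
Subsquare (5′×2.5′, letters a–x): lon ⌊1.4868/0.0833333⌋ = 17 → r; lat ⌊0.4750/0.0416667⌋ = 11 → l.

OA96rl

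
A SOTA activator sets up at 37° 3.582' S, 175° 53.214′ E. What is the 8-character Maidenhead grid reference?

RF72ww65

Shift to the Maidenhead origin (180°W, 90°S): lon 355.88690, lat 52.94030.
Field: lon ⌊355.88690/20⌋ = 17 → R; lat ⌊52.94030/10⌋ = 5 → F.
Square: lon ⌊15.88690/2⌋ = 7; lat ⌊2.94030/1⌋ = 2.
Subsquare: lon ⌊1.88690/0.0833333⌋ = 22 → w; lat ⌊0.94030/0.0416667⌋ = 22 → w.
Extended square: lon ⌊0.05357/0.00833333⌋ = 6; lat ⌊0.02363/0.00416667⌋ = 5.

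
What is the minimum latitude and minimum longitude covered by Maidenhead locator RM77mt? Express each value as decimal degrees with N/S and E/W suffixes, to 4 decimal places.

37.7917° N, 175.0000° E

Field R=17, M=12: +17·20° lon, +12·10° lat → SW at lon 160°, lat 30°.
Square 7, 7: +7·2° lon, +7·1° lat → SW at lon 174°, lat 37°.
Subsquare m=12, t=19: +12·0.0833333° lon, +19·0.0416667° lat → SW at lon 175°, lat 37.7917°.
latitude 37.7917° N, longitude 175.0000° E.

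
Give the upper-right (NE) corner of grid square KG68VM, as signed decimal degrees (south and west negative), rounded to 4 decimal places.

Field K=10, G=6: +10·20° lon, +6·10° lat → SW at lon 20°, lat -30°.
Square 6, 8: +6·2° lon, +8·1° lat → SW at lon 32°, lat -22°.
Subsquare v=21, m=12: +21·0.0833333° lon, +12·0.0416667° lat → SW at lon 33.75°, lat -21.5°.
Cell spans 0.0833333° lon × 0.0416667° lat. NE corner is SW corner plus one full cell.
latitude -21.4583, longitude 33.8333.

-21.4583, 33.8333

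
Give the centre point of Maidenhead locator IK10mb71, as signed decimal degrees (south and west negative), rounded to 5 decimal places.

Field I=8, K=10: +8·20° lon, +10·10° lat → SW at lon -20°, lat 10°.
Square 1, 0: +1·2° lon, +0·1° lat → SW at lon -18°, lat 10°.
Subsquare m=12, b=1: +12·0.0833333° lon, +1·0.0416667° lat → SW at lon -17°, lat 10.0417°.
Extended square 7, 1: +7·0.00833333° lon, +1·0.00416667° lat → SW at lon -16.9417°, lat 10.0458°.
Cell spans 0.00833333° lon × 0.00416667° lat. Centre is SW corner plus half of each.
latitude 10.04792, longitude -16.93750.

10.04792, -16.93750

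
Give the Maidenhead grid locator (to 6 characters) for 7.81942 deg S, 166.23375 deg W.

AI62ve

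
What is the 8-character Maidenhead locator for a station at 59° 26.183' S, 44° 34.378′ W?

Add 180° to longitude and 90° to latitude: 135.42703, 30.56362.
Field (20°×10°, letters A–R): lon ⌊135.42703/20⌋ = 6 → G; lat ⌊30.56362/10⌋ = 3 → D.
Square (2°×1°, digits 0–9): lon ⌊15.42703/2⌋ = 7; lat ⌊0.56362/1⌋ = 0.
Subsquare (5′×2.5′, letters a–x): lon ⌊1.42703/0.0833333⌋ = 17 → r; lat ⌊0.56362/0.0416667⌋ = 13 → n.
Extended square (30″×15″, digits 0–9): lon ⌊0.01037/0.00833333⌋ = 1; lat ⌊0.02195/0.00416667⌋ = 5.

GD70rn15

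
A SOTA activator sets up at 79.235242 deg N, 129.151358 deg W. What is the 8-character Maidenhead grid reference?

Offset from 180°W / 90°S: lon 50.84864°, lat 169.23524°.
Field: lon ⌊50.84864/20⌋ = 2 → C; lat ⌊169.23524/10⌋ = 16 → Q.
Square: lon ⌊10.84864/2⌋ = 5; lat ⌊9.23524/1⌋ = 9.
Subsquare: lon ⌊0.84864/0.0833333⌋ = 10 → k; lat ⌊0.23524/0.0416667⌋ = 5 → f.
Extended square: lon ⌊0.01531/0.00833333⌋ = 1; lat ⌊0.02691/0.00416667⌋ = 6.

CQ59kf16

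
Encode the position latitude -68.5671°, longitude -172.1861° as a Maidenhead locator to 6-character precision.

AC31vk

Add 180° to longitude and 90° to latitude: 7.8139, 21.4329.
Field (20°×10°, letters A–R): 7.8139/20 → 0 → A, 21.4329/10 → 2 → C; chars AC.
Square (2°×1°, digits 0–9): 7.8139/2 → 3, 1.4329/1 → 1; chars 31.
Subsquare (5′×2.5′, letters a–x): 1.8139/0.0833333 → 21 → v, 0.4329/0.0416667 → 10 → k; chars vk.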